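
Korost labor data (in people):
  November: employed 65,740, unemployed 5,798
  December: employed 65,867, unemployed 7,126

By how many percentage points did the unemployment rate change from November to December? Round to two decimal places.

November: labor force = 65,740 + 5,798 = 71,538; u = 5,798/71,538 = 8.10%.
December: labor force = 65,867 + 7,126 = 72,993; u = 7,126/72,993 = 9.76%.
Change = 9.76% − 8.10% = +1.66 pp.

The unemployment rate changed by +1.66 percentage points.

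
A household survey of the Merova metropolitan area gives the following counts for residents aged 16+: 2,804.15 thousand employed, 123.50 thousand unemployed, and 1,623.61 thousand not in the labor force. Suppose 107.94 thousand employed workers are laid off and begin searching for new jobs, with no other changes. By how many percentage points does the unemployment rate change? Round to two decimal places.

The unemployment rate changes by +3.69 percentage points.

Initially, labor force = 2,804.15 + 123.50 = 2,927.65 thousand, so u = 123.50/2,927.65 = 4.22%.
After the change, employed falls and unemployed rises by 107.94; labor force unchanged → E = 2,696.21, U = 231.44, labor force = 2,927.65 thousand.
New unemployment rate = 231.44 / 2,927.65 = 7.91%.
Change = 7.91% − 4.22% = +3.69 percentage points.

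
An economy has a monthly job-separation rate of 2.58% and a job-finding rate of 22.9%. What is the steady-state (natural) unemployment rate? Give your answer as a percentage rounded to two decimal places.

Steady-state unemployment rate ≈ 10.13%.

At steady state the flows balance: s·E = f·U, so U/(E+U) = s/(s+f).
u* = 2.58 / (2.58 + 22.9) = 2.58 / 25.48 = 10.13%.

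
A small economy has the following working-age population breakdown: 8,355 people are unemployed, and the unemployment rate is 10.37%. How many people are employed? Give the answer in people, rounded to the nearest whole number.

Labor force = U / u = 8,355 / 0.1037 ≈ 80,569.
Employed = labor force − unemployed = 80,569 − 8,355 = 72,214.

About 72,214 are employed.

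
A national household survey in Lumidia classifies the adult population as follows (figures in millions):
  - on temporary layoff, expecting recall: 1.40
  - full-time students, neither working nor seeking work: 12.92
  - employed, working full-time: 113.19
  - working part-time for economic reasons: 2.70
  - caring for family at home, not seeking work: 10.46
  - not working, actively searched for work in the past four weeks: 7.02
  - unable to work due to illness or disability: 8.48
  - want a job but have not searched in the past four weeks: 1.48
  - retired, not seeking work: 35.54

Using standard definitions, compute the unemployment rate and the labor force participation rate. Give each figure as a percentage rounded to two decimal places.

Employed = 113.19 + 2.70 = 115.89 million (anyone who worked, including part-time for economic reasons, counts as employed).
Unemployed = 1.40 + 7.02 = 8.42 million (jobless and actively searching, or on temporary layoff).
Labor force = 115.89 + 8.42 = 124.31 million.
Not in labor force = 12.92 + 10.46 + 8.48 + 1.48 + 35.54 = 68.88 million (those not working and not actively searching are outside the labor force — including those who want a job but have given up searching).
Civilian working-age population = 124.31 + 68.88 = 193.19 million.
Unemployment rate = 8.42 / 124.31 = 6.77%.
Labor force participation rate = 124.31 / 193.19 = 64.35%.

Unemployment rate ≈ 6.77%; labor force participation rate ≈ 64.35%.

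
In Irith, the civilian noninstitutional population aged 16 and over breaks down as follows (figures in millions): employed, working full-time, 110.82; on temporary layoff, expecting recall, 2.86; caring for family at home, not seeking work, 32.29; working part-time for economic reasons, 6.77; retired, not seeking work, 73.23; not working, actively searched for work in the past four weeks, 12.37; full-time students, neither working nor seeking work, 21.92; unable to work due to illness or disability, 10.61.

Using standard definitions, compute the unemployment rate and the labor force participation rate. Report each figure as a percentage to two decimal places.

Employed = 110.82 + 6.77 = 117.59 million (anyone who worked, including part-time for economic reasons, counts as employed).
Unemployed = 2.86 + 12.37 = 15.23 million (jobless and actively searching, or on temporary layoff).
Labor force = 117.59 + 15.23 = 132.82 million.
Not in labor force = 32.29 + 73.23 + 21.92 + 10.61 = 138.05 million (those not working and not actively searching are outside the labor force).
Civilian working-age population = 132.82 + 138.05 = 270.87 million.
Unemployment rate = 15.23 / 132.82 = 11.47%.
Labor force participation rate = 132.82 / 270.87 = 49.03%.

Unemployment rate ≈ 11.47%; labor force participation rate ≈ 49.03%.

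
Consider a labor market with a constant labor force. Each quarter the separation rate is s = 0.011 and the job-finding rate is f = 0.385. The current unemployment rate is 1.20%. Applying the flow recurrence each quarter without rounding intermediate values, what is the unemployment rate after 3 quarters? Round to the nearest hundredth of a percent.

Unemployment rate after three quarters ≈ 2.43%.

With a fixed labor force, u_{t+1} = u_t + s·(1−u_t) − f·u_t = u_t·(1−s−f) + s.
Here 1−s−f = 0.604 and s = 0.011.
u_1 = 0.012000 × 0.604 + 0.011 = 0.018248.
u_2 = 0.018248 × 0.604 + 0.011 = 0.022022.
u_3 = 0.022022 × 0.604 + 0.011 = 0.024301.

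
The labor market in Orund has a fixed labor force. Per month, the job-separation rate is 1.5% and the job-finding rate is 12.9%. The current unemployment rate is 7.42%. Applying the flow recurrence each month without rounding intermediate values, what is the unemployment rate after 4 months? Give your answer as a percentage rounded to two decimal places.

With a fixed labor force, u_{t+1} = u_t + s·(1−u_t) − f·u_t = u_t·(1−s−f) + s.
Here 1−s−f = 0.856 and s = 0.015.
u_1 = 0.074200 × 0.856 + 0.015 = 0.078515.
u_2 = 0.078515 × 0.856 + 0.015 = 0.082209.
u_3 = 0.082209 × 0.856 + 0.015 = 0.085371.
u_4 = 0.085371 × 0.856 + 0.015 = 0.088078.

Unemployment rate after four months ≈ 8.81%.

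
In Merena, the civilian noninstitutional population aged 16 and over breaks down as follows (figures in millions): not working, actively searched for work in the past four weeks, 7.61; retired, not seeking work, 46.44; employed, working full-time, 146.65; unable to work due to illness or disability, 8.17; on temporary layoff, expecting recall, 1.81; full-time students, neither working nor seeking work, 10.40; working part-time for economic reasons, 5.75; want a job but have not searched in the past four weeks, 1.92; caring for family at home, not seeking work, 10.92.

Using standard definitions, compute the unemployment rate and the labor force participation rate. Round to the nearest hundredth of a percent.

Unemployment rate ≈ 5.82%; labor force participation rate ≈ 67.52%.

Employed = 146.65 + 5.75 = 152.40 million (anyone who worked, including part-time for economic reasons, counts as employed).
Unemployed = 7.61 + 1.81 = 9.42 million (jobless and actively searching, or on temporary layoff).
Labor force = 152.40 + 9.42 = 161.82 million.
Not in labor force = 46.44 + 8.17 + 10.40 + 1.92 + 10.92 = 77.85 million (those not working and not actively searching are outside the labor force — including those who want a job but have given up searching).
Civilian working-age population = 161.82 + 77.85 = 239.67 million.
Unemployment rate = 9.42 / 161.82 = 5.82%.
Labor force participation rate = 161.82 / 239.67 = 67.52%.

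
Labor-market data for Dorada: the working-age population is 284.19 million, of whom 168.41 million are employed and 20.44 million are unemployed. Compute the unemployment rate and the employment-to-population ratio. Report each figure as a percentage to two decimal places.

Labor force = employed + unemployed = 168.41 + 20.44 = 188.85 million.
Unemployment rate = 20.44 / 188.85 = 10.82%.
Employment-population ratio = 168.41 / 284.19 = 59.26%.

Unemployment rate ≈ 10.82%; employment-population ratio ≈ 59.26%.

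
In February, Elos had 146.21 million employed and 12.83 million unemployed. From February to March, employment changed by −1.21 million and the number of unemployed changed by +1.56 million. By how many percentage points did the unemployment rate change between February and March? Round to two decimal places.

February: labor force = 146.21 + 12.83 = 159.04; u = 12.83/159.04 = 8.07%.
March: labor force = 145.00 + 14.39 = 159.39; u = 14.39/159.39 = 9.03%.
Change = 9.03% − 8.07% = +0.96 pp.

The unemployment rate changed by +0.96 percentage points.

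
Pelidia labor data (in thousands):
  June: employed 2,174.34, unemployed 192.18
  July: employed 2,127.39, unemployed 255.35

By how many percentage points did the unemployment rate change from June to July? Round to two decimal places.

June: labor force = 2,174.34 + 192.18 = 2,366.52; u = 192.18/2,366.52 = 8.12%.
July: labor force = 2,127.39 + 255.35 = 2,382.74; u = 255.35/2,382.74 = 10.72%.
Change = 10.72% − 8.12% = +2.60 pp.

The unemployment rate changed by +2.60 percentage points.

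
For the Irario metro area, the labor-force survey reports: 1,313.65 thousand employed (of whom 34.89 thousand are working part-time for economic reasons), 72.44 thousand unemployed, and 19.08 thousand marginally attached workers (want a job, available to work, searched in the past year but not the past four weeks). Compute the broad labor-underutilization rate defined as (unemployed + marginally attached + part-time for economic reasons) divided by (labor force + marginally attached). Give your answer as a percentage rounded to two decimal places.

Broad underutilization rate ≈ 9.00%.

Labor force = 1,313.65 + 72.44 = 1,386.09 thousand.
Numerator = 72.44 + 19.08 + 34.89 = 126.41 thousand.
Denominator = 1,386.09 + 19.08 = 1,405.17 thousand.
Broad rate = 126.41 / 1,405.17 = 9.00%.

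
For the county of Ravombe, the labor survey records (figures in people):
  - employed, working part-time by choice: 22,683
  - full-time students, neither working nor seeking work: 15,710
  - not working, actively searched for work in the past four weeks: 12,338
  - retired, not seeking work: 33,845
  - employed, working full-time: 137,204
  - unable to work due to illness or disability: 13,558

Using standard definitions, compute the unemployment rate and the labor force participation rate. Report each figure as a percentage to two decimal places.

Employed = 22,683 + 137,204 = 159,887.
Unemployed = 12,338.
Labor force = 159,887 + 12,338 = 172,225.
Not in labor force = 15,710 + 33,845 + 13,558 = 63,113 (those not working and not actively searching are outside the labor force).
Civilian working-age population = 172,225 + 63,113 = 235,338.
Unemployment rate = 12,338 / 172,225 = 7.16%.
Labor force participation rate = 172,225 / 235,338 = 73.18%.

Unemployment rate ≈ 7.16%; labor force participation rate ≈ 73.18%.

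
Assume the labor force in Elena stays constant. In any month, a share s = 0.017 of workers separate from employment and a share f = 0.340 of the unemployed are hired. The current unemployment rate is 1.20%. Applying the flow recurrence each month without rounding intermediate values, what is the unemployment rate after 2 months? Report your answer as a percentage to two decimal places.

Unemployment rate after two months ≈ 3.29%.

With a fixed labor force, u_{t+1} = u_t + s·(1−u_t) − f·u_t = u_t·(1−s−f) + s.
Here 1−s−f = 0.643 and s = 0.017.
u_1 = 0.012000 × 0.643 + 0.017 = 0.024716.
u_2 = 0.024716 × 0.643 + 0.017 = 0.032892.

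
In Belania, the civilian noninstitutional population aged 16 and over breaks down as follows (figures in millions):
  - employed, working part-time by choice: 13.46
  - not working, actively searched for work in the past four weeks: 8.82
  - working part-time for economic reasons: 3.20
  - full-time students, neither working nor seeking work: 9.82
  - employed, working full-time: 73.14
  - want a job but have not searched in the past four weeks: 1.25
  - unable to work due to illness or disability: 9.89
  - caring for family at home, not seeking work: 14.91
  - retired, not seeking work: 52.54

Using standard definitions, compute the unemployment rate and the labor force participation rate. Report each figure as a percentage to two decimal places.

Unemployment rate ≈ 8.94%; labor force participation rate ≈ 52.73%.

Employed = 13.46 + 3.20 + 73.14 = 89.80 million (anyone who worked, including part-time for economic reasons, counts as employed).
Unemployed = 8.82 million.
Labor force = 89.80 + 8.82 = 98.62 million.
Not in labor force = 9.82 + 1.25 + 9.89 + 14.91 + 52.54 = 88.41 million (those not working and not actively searching are outside the labor force — including those who want a job but have given up searching).
Civilian working-age population = 98.62 + 88.41 = 187.03 million.
Unemployment rate = 8.82 / 98.62 = 8.94%.
Labor force participation rate = 98.62 / 187.03 = 52.73%.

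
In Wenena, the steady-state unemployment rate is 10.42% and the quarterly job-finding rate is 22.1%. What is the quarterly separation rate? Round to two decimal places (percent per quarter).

Separation rate ≈ 2.57% per quarter.

From u* = s/(s+f): s = u·f/(1−u).
s = 0.1042 × 22.1 / (1 − 0.1042) = 2.3028 / 0.8958 ≈ 2.57% per quarter.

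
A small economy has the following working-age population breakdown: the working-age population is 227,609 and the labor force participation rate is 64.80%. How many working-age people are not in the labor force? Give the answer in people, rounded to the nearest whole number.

About 80,118 are not in the labor force.

Share not in the labor force = 1 − 0.6480 = 0.3520.
Not in labor force = 0.3520 × 227,609 ≈ 80,118.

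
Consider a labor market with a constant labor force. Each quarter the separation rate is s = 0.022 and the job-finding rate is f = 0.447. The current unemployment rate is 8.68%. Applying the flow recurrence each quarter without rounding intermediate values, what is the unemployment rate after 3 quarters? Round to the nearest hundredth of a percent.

Unemployment rate after three quarters ≈ 5.29%.

With a fixed labor force, u_{t+1} = u_t + s·(1−u_t) − f·u_t = u_t·(1−s−f) + s.
Here 1−s−f = 0.531 and s = 0.022.
u_1 = 0.086800 × 0.531 + 0.022 = 0.068091.
u_2 = 0.068091 × 0.531 + 0.022 = 0.058156.
u_3 = 0.058156 × 0.531 + 0.022 = 0.052881.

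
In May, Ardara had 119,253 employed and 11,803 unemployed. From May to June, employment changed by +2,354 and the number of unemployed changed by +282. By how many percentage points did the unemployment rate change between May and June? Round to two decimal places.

May: labor force = 119,253 + 11,803 = 131,056; u = 11,803/131,056 = 9.01%.
June: labor force = 121,607 + 12,085 = 133,692; u = 12,085/133,692 = 9.04%.
Change = 9.04% − 9.01% = +0.03 pp.

The unemployment rate changed by +0.03 percentage points.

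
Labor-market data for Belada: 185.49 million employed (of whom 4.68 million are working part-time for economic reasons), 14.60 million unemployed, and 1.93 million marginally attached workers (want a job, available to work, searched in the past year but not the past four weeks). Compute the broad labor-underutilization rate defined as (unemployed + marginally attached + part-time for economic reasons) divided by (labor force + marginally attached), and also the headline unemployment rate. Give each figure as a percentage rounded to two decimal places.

Broad underutilization rate ≈ 10.50%; headline unemployment rate ≈ 7.30%.

Labor force = 185.49 + 14.60 = 200.09 million.
Numerator = 14.60 + 1.93 + 4.68 = 21.21 million.
Denominator = 200.09 + 1.93 = 202.02 million.
Broad rate = 21.21 / 202.02 = 10.50%.
Headline unemployment rate = 14.60 / 200.09 = 7.30%.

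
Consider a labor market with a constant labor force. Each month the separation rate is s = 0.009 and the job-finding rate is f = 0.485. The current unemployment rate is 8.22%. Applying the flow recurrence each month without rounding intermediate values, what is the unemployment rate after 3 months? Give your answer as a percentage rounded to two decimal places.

With a fixed labor force, u_{t+1} = u_t + s·(1−u_t) − f·u_t = u_t·(1−s−f) + s.
Here 1−s−f = 0.506 and s = 0.009.
u_1 = 0.082200 × 0.506 + 0.009 = 0.050593.
u_2 = 0.050593 × 0.506 + 0.009 = 0.034600.
u_3 = 0.034600 × 0.506 + 0.009 = 0.026508.

Unemployment rate after three months ≈ 2.65%.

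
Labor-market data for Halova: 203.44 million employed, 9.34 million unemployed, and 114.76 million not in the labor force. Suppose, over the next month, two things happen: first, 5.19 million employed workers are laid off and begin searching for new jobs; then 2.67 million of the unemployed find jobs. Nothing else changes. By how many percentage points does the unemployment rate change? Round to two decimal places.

Initially, labor force = 203.44 + 9.34 = 212.78 million, so u = 9.34/212.78 = 4.39%.
After the first change, employed falls and unemployed rises by 5.19; labor force unchanged → E = 198.25, U = 14.53, labor force = 212.78 million.
After the second change, unemployed falls and employed rises by 2.67; labor force unchanged → E = 200.92, U = 11.86, labor force = 212.78 million.
New unemployment rate = 11.86 / 212.78 = 5.57%.
Change = 5.57% − 4.39% = +1.18 percentage points.

The unemployment rate changes by +1.18 percentage points.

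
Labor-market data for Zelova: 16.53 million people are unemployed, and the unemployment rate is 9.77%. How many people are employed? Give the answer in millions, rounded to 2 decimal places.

Labor force = U / u = 16.53 / 0.0977 ≈ 169.19 million.
Employed = labor force − unemployed = 169.19 − 16.53 = 152.66 million.

About 152.66 million are employed.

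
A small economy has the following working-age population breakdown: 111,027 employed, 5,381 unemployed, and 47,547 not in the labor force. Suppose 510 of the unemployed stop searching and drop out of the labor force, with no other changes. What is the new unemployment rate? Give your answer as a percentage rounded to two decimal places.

New unemployment rate ≈ 4.20%.

Initially, labor force = 111,027 + 5,381 = 116,408, so u = 5,381/116,408 = 4.62%.
After the change, unemployed and labor force both fall by 510 → E = 111,027, U = 4,871, labor force = 115,898.
New unemployment rate = 4,871 / 115,898 = 4.20%.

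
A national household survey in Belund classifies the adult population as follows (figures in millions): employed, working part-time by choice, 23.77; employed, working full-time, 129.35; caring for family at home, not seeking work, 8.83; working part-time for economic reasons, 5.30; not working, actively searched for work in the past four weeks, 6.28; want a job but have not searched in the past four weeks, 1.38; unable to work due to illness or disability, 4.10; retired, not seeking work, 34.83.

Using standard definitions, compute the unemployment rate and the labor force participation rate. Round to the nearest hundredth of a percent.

Unemployment rate ≈ 3.81%; labor force participation rate ≈ 77.02%.

Employed = 23.77 + 129.35 + 5.30 = 158.42 million (anyone who worked, including part-time for economic reasons, counts as employed).
Unemployed = 6.28 million.
Labor force = 158.42 + 6.28 = 164.70 million.
Not in labor force = 8.83 + 1.38 + 4.10 + 34.83 = 49.14 million (those not working and not actively searching are outside the labor force — including those who want a job but have given up searching).
Civilian working-age population = 164.70 + 49.14 = 213.84 million.
Unemployment rate = 6.28 / 164.70 = 3.81%.
Labor force participation rate = 164.70 / 213.84 = 77.02%.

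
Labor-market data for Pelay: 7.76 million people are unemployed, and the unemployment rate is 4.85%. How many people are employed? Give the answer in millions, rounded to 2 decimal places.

Labor force = U / u = 7.76 / 0.0485 ≈ 160.00 million.
Employed = labor force − unemployed = 160.00 − 7.76 = 152.24 million.

About 152.24 million are employed.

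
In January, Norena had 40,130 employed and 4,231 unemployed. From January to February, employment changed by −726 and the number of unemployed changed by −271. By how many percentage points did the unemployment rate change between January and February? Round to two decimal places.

The unemployment rate changed by −0.41 percentage points.

January: labor force = 40,130 + 4,231 = 44,361; u = 4,231/44,361 = 9.54%.
February: labor force = 39,404 + 3,960 = 43,364; u = 3,960/43,364 = 9.13%.
Change = 9.13% − 9.54% = −0.41 pp.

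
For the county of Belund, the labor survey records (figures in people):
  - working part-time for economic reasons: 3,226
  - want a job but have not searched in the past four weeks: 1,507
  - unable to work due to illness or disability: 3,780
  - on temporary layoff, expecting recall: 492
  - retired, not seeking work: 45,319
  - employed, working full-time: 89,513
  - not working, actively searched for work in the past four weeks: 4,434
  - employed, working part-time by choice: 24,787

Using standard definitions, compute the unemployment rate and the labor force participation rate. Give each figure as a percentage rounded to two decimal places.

Unemployment rate ≈ 4.02%; labor force participation rate ≈ 70.76%.

Employed = 3,226 + 89,513 + 24,787 = 117,526 (anyone who worked, including part-time for economic reasons, counts as employed).
Unemployed = 492 + 4,434 = 4,926 (jobless and actively searching, or on temporary layoff).
Labor force = 117,526 + 4,926 = 122,452.
Not in labor force = 1,507 + 3,780 + 45,319 = 50,606 (those not working and not actively searching are outside the labor force — including those who want a job but have given up searching).
Civilian working-age population = 122,452 + 50,606 = 173,058.
Unemployment rate = 4,926 / 122,452 = 4.02%.
Labor force participation rate = 122,452 / 173,058 = 70.76%.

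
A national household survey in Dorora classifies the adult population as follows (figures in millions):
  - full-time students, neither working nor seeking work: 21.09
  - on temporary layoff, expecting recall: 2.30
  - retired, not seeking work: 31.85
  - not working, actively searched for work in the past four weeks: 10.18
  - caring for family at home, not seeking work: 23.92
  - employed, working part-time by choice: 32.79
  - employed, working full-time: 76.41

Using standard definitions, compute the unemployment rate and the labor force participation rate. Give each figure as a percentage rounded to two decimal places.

Employed = 32.79 + 76.41 = 109.20 million.
Unemployed = 2.30 + 10.18 = 12.48 million (jobless and actively searching, or on temporary layoff).
Labor force = 109.20 + 12.48 = 121.68 million.
Not in labor force = 21.09 + 31.85 + 23.92 = 76.86 million (those not working and not actively searching are outside the labor force).
Civilian working-age population = 121.68 + 76.86 = 198.54 million.
Unemployment rate = 12.48 / 121.68 = 10.26%.
Labor force participation rate = 121.68 / 198.54 = 61.29%.

Unemployment rate ≈ 10.26%; labor force participation rate ≈ 61.29%.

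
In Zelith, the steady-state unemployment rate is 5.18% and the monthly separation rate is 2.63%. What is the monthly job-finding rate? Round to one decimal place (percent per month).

From u* = s/(s+f): f = s·(1−u)/u.
f = 2.63 × (1 − 0.0518) / 0.0518 = 2.4938 / 0.0518 ≈ 48.1% per month.

Job-finding rate ≈ 48.1% per month.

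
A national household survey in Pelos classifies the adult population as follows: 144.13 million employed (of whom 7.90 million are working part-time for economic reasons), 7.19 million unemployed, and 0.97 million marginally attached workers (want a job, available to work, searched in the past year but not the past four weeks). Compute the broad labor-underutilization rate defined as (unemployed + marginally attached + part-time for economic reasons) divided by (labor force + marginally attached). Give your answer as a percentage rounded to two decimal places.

Labor force = 144.13 + 7.19 = 151.32 million.
Numerator = 7.19 + 0.97 + 7.90 = 16.06 million.
Denominator = 151.32 + 0.97 = 152.29 million.
Broad rate = 16.06 / 152.29 = 10.55%.

Broad underutilization rate ≈ 10.55%.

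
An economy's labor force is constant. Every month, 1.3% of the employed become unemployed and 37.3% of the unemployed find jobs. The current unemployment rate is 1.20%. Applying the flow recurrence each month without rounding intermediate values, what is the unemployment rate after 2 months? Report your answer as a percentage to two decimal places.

With a fixed labor force, u_{t+1} = u_t + s·(1−u_t) − f·u_t = u_t·(1−s−f) + s.
Here 1−s−f = 0.614 and s = 0.013.
u_1 = 0.012000 × 0.614 + 0.013 = 0.020368.
u_2 = 0.020368 × 0.614 + 0.013 = 0.025506.

Unemployment rate after two months ≈ 2.55%.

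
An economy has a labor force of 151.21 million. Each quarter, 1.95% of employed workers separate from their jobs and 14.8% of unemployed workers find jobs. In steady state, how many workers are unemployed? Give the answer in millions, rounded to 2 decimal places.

Steady-state unemployment rate u* = s/(s+f) = 1.95/(1.95+14.8) = 0.116418.
Unemployed = u* × labor force = 0.116418 × 151.21 ≈ 17.60 million.

About 17.60 million are unemployed in steady state.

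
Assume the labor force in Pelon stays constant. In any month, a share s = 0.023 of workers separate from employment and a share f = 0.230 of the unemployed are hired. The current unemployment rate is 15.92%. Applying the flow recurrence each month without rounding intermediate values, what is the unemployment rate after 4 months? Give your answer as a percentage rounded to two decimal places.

With a fixed labor force, u_{t+1} = u_t + s·(1−u_t) − f·u_t = u_t·(1−s−f) + s.
Here 1−s−f = 0.747 and s = 0.023.
u_1 = 0.159200 × 0.747 + 0.023 = 0.141922.
u_2 = 0.141922 × 0.747 + 0.023 = 0.129016.
u_3 = 0.129016 × 0.747 + 0.023 = 0.119375.
u_4 = 0.119375 × 0.747 + 0.023 = 0.112173.

Unemployment rate after four months ≈ 11.22%.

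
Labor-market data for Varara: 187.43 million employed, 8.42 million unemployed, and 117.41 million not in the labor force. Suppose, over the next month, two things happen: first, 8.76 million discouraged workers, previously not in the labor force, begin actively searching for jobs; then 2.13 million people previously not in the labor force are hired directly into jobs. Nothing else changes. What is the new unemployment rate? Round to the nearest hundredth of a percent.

New unemployment rate ≈ 8.31%.

Initially, labor force = 187.43 + 8.42 = 195.85 million, so u = 8.42/195.85 = 4.30%.
After the first change, unemployed and labor force both rise by 8.76 → E = 187.43, U = 17.18, labor force = 204.61 million.
After the second change, employed and labor force both rise by 2.13; unemployed unchanged → E = 189.56, U = 17.18, labor force = 206.74 million.
New unemployment rate = 17.18 / 206.74 = 8.31%.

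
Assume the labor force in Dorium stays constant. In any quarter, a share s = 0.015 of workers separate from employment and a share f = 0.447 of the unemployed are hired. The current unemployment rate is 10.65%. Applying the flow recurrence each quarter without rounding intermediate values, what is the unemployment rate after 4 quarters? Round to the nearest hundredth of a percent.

Unemployment rate after four quarters ≈ 3.87%.

With a fixed labor force, u_{t+1} = u_t + s·(1−u_t) − f·u_t = u_t·(1−s−f) + s.
Here 1−s−f = 0.538 and s = 0.015.
u_1 = 0.106500 × 0.538 + 0.015 = 0.072297.
u_2 = 0.072297 × 0.538 + 0.015 = 0.053896.
u_3 = 0.053896 × 0.538 + 0.015 = 0.043996.
u_4 = 0.043996 × 0.538 + 0.015 = 0.038670.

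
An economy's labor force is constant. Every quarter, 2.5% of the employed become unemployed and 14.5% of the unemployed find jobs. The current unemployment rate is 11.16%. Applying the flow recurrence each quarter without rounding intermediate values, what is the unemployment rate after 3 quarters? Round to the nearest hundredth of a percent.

Unemployment rate after three quarters ≈ 12.68%.

With a fixed labor force, u_{t+1} = u_t + s·(1−u_t) − f·u_t = u_t·(1−s−f) + s.
Here 1−s−f = 0.830 and s = 0.025.
u_1 = 0.111600 × 0.830 + 0.025 = 0.117628.
u_2 = 0.117628 × 0.830 + 0.025 = 0.122631.
u_3 = 0.122631 × 0.830 + 0.025 = 0.126784.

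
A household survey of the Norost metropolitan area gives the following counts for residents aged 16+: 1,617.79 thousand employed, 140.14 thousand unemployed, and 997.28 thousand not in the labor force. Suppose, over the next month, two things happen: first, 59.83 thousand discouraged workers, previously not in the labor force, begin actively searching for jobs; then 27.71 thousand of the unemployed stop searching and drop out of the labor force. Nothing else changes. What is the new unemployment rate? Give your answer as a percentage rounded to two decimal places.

Initially, labor force = 1,617.79 + 140.14 = 1,757.93 thousand, so u = 140.14/1,757.93 = 7.97%.
After the first change, unemployed and labor force both rise by 59.83 → E = 1,617.79, U = 199.97, labor force = 1,817.76 thousand.
After the second change, unemployed and labor force both fall by 27.71 → E = 1,617.79, U = 172.26, labor force = 1,790.05 thousand.
New unemployment rate = 172.26 / 1,790.05 = 9.62%.

New unemployment rate ≈ 9.62%.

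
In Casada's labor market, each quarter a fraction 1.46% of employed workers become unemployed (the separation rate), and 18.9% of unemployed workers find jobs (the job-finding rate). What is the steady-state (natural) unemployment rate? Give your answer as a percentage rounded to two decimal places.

Steady-state unemployment rate ≈ 7.17%.

At steady state the flows balance: s·E = f·U, so U/(E+U) = s/(s+f).
u* = 1.46 / (1.46 + 18.9) = 1.46 / 20.36 = 7.17%.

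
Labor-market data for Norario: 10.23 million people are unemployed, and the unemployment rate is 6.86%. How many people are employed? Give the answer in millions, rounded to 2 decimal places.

About 138.90 million are employed.

Labor force = U / u = 10.23 / 0.0686 ≈ 149.13 million.
Employed = labor force − unemployed = 149.13 − 10.23 = 138.90 million.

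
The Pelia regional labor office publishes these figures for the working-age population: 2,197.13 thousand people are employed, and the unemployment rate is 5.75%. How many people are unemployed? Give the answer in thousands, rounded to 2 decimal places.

Let U be the number unemployed. The labor force is E + U, and U/(E+U) = 0.0575.
So U = 0.0575 × 2,197.13 / (1 − 0.0575) = 126.3350 / 0.9425 ≈ 134.04 thousand.

About 134.04 thousand are unemployed.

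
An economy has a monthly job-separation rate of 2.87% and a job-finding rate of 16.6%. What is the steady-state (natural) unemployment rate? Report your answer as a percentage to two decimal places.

Steady-state unemployment rate ≈ 14.74%.

At steady state the flows balance: s·E = f·U, so U/(E+U) = s/(s+f).
u* = 2.87 / (2.87 + 16.6) = 2.87 / 19.47 = 14.74%.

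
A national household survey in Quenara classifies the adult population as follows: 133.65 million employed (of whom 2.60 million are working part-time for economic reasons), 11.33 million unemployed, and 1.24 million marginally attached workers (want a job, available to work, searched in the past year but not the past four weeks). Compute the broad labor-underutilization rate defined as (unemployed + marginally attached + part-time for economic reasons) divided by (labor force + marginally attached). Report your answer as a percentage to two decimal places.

Labor force = 133.65 + 11.33 = 144.98 million.
Numerator = 11.33 + 1.24 + 2.60 = 15.17 million.
Denominator = 144.98 + 1.24 = 146.22 million.
Broad rate = 15.17 / 146.22 = 10.37%.

Broad underutilization rate ≈ 10.37%.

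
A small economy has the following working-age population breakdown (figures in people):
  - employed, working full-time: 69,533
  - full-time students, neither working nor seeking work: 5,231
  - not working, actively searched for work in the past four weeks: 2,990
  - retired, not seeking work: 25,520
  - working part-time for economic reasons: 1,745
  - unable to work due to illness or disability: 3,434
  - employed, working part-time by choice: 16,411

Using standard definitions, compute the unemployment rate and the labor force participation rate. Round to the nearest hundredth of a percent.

Unemployment rate ≈ 3.30%; labor force participation rate ≈ 72.62%.

Employed = 69,533 + 1,745 + 16,411 = 87,689 (anyone who worked, including part-time for economic reasons, counts as employed).
Unemployed = 2,990.
Labor force = 87,689 + 2,990 = 90,679.
Not in labor force = 5,231 + 25,520 + 3,434 = 34,185 (those not working and not actively searching are outside the labor force).
Civilian working-age population = 90,679 + 34,185 = 124,864.
Unemployment rate = 2,990 / 90,679 = 3.30%.
Labor force participation rate = 90,679 / 124,864 = 72.62%.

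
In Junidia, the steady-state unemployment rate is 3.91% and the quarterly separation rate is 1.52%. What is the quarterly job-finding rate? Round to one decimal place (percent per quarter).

Job-finding rate ≈ 37.4% per quarter.

From u* = s/(s+f): f = s·(1−u)/u.
f = 1.52 × (1 − 0.0391) / 0.0391 = 1.4606 / 0.0391 ≈ 37.4% per quarter.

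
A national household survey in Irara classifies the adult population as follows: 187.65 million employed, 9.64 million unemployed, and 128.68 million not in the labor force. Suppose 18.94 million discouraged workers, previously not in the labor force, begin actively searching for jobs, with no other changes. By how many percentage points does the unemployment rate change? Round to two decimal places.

Initially, labor force = 187.65 + 9.64 = 197.29 million, so u = 9.64/197.29 = 4.89%.
After the change, unemployed and labor force both rise by 18.94 → E = 187.65, U = 28.58, labor force = 216.23 million.
New unemployment rate = 28.58 / 216.23 = 13.22%.
Change = 13.22% − 4.89% = +8.33 percentage points.

The unemployment rate changes by +8.33 percentage points.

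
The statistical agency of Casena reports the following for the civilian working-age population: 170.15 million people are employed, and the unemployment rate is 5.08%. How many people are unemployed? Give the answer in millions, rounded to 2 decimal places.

Let U be the number unemployed. The labor force is E + U, and U/(E+U) = 0.0508.
So U = 0.0508 × 170.15 / (1 − 0.0508) = 8.6436 / 0.9492 ≈ 9.11 million.

About 9.11 million are unemployed.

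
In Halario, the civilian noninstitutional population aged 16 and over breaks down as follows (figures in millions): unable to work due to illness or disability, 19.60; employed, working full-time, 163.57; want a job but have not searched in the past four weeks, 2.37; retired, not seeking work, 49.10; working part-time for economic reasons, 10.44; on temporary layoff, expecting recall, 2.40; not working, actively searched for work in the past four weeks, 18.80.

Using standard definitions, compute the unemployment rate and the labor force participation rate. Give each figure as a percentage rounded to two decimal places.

Employed = 163.57 + 10.44 = 174.01 million (anyone who worked, including part-time for economic reasons, counts as employed).
Unemployed = 2.40 + 18.80 = 21.20 million (jobless and actively searching, or on temporary layoff).
Labor force = 174.01 + 21.20 = 195.21 million.
Not in labor force = 19.60 + 2.37 + 49.10 = 71.07 million (those not working and not actively searching are outside the labor force — including those who want a job but have given up searching).
Civilian working-age population = 195.21 + 71.07 = 266.28 million.
Unemployment rate = 21.20 / 195.21 = 10.86%.
Labor force participation rate = 195.21 / 266.28 = 73.31%.

Unemployment rate ≈ 10.86%; labor force participation rate ≈ 73.31%.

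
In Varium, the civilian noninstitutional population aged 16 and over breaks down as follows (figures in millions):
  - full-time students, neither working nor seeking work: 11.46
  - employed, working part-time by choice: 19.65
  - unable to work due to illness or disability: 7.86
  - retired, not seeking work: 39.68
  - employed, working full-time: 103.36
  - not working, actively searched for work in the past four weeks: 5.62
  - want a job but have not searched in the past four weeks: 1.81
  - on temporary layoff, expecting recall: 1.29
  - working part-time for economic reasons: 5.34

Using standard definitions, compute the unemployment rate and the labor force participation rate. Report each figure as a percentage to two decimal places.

Unemployment rate ≈ 5.11%; labor force participation rate ≈ 68.99%.

Employed = 19.65 + 103.36 + 5.34 = 128.35 million (anyone who worked, including part-time for economic reasons, counts as employed).
Unemployed = 5.62 + 1.29 = 6.91 million (jobless and actively searching, or on temporary layoff).
Labor force = 128.35 + 6.91 = 135.26 million.
Not in labor force = 11.46 + 7.86 + 39.68 + 1.81 = 60.81 million (those not working and not actively searching are outside the labor force — including those who want a job but have given up searching).
Civilian working-age population = 135.26 + 60.81 = 196.07 million.
Unemployment rate = 6.91 / 135.26 = 5.11%.
Labor force participation rate = 135.26 / 196.07 = 68.99%.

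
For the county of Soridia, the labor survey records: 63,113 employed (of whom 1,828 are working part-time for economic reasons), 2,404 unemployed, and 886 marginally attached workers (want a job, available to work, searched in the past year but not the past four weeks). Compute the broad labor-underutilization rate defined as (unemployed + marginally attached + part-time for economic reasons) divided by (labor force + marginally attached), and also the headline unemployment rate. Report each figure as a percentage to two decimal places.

Broad underutilization rate ≈ 7.71%; headline unemployment rate ≈ 3.67%.

Labor force = 63,113 + 2,404 = 65,517.
Numerator = 2,404 + 886 + 1,828 = 5,118.
Denominator = 65,517 + 886 = 66,403.
Broad rate = 5,118 / 66,403 = 7.71%.
Headline unemployment rate = 2,404 / 65,517 = 3.67%.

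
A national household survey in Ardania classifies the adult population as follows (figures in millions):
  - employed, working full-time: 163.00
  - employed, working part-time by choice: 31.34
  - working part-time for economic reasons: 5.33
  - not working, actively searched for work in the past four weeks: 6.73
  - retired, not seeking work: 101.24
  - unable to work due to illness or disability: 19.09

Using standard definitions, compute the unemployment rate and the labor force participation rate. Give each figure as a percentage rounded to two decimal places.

Unemployment rate ≈ 3.26%; labor force participation rate ≈ 63.17%.

Employed = 163.00 + 31.34 + 5.33 = 199.67 million (anyone who worked, including part-time for economic reasons, counts as employed).
Unemployed = 6.73 million.
Labor force = 199.67 + 6.73 = 206.40 million.
Not in labor force = 101.24 + 19.09 = 120.33 million (those not working and not actively searching are outside the labor force).
Civilian working-age population = 206.40 + 120.33 = 326.73 million.
Unemployment rate = 6.73 / 206.40 = 3.26%.
Labor force participation rate = 206.40 / 326.73 = 63.17%.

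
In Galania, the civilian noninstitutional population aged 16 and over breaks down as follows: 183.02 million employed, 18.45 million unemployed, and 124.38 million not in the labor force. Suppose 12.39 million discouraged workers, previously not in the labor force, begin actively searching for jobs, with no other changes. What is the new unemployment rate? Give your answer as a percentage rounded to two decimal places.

Initially, labor force = 183.02 + 18.45 = 201.47 million, so u = 18.45/201.47 = 9.16%.
After the change, unemployed and labor force both rise by 12.39 → E = 183.02, U = 30.84, labor force = 213.86 million.
New unemployment rate = 30.84 / 213.86 = 14.42%.

New unemployment rate ≈ 14.42%.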